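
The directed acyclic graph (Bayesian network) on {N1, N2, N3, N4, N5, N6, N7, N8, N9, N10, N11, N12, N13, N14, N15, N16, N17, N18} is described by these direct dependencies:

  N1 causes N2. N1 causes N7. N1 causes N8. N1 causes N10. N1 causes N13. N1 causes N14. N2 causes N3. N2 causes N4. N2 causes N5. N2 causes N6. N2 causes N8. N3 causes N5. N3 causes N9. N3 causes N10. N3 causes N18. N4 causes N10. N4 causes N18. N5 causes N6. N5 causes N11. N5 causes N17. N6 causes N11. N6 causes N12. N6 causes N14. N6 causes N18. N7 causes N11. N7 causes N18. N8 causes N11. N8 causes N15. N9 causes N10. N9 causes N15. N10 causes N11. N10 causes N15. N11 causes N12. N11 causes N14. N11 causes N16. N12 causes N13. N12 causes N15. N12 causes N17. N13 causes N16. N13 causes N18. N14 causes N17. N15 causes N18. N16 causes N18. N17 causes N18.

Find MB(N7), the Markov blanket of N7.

{N1, N3, N4, N5, N6, N8, N10, N11, N13, N15, N16, N17, N18}

The Markov blanket of a node is its parents, its children, and the other parents of its children.
N7's parents: N1.
N7's children: N11, N18.
For each child, the remaining parents (spouses of N7):
  N11 also has parents N5, N6, N8, N10.
  N18's other parents are N3, N4, N6, N13, N15, N16, N17.
Taking the union gives {N1, N3, N4, N5, N6, N8, N10, N11, N13, N15, N16, N17, N18}.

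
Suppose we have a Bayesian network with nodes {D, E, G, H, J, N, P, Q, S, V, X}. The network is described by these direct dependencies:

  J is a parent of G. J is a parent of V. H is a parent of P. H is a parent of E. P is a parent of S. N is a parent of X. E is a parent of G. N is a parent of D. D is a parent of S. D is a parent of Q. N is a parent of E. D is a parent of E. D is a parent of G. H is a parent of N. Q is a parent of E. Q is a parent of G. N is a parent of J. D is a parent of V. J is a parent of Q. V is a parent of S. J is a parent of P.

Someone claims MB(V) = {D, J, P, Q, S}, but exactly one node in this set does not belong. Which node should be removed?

Q

V has parents D, J.
V's children: S.
For each child, the remaining parents (spouses of V):
  S: D, P
MB(V) = {D, J, P, S}.
Q is neither a parent, child, nor co-parent of V, so it does not belong.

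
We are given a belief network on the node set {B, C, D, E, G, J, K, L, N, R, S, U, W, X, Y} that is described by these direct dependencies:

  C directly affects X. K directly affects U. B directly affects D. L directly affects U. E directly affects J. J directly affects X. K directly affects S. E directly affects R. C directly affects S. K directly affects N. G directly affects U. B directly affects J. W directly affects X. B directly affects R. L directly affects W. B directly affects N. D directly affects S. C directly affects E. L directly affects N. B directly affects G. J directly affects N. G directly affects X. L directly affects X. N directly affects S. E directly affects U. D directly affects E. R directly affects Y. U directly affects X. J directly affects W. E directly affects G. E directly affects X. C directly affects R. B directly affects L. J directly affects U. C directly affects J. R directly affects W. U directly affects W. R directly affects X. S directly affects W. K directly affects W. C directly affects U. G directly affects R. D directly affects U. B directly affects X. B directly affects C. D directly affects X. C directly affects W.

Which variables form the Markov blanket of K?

A node's Markov blanket = Pa ∪ Ch ∪ (parents of Ch other than the node itself).
K's parents: none.
K has children N, S, U, W.
Other parents of K's children:
  N: B, J, L
  S: C, D, N
  U: C, D, E, G, J, L
  W: C, J, L, R, S, U
Taking the union gives {B, C, D, E, G, J, L, N, R, S, U, W}.

{B, C, D, E, G, J, L, N, R, S, U, W}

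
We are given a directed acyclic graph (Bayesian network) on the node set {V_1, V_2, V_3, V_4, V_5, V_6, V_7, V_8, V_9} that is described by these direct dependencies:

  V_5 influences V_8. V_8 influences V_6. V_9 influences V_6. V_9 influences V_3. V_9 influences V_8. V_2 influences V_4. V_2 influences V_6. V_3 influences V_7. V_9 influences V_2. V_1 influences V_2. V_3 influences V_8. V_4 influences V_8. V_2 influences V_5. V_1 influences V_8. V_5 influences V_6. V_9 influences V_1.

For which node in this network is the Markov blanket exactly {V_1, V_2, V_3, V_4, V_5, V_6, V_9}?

The target node must have every member of {V_1, V_2, V_3, V_4, V_5, V_6, V_9} as a parent, child, or co-parent, and no others.
Parents of V_8: V_1, V_3, V_4, V_5, V_9; children: V_6; co-parents: V_2, V_5, V_9.
These exactly cover the given set, so the node is V_8.

V_8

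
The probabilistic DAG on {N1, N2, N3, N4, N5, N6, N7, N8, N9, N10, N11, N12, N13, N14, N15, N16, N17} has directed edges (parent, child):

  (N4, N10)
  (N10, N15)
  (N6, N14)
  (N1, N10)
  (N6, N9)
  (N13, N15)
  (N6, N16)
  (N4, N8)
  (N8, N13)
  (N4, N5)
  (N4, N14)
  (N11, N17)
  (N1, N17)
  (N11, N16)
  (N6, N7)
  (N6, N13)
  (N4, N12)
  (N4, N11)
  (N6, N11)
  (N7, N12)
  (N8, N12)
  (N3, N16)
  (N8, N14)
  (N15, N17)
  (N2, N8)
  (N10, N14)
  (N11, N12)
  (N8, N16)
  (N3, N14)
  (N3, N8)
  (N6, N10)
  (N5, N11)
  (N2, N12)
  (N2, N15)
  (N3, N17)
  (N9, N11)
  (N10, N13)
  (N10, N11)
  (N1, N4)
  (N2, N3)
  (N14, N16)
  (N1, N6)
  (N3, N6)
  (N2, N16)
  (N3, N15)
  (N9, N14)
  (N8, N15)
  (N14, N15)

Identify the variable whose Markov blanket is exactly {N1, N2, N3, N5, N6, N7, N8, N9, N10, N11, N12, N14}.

The target node must have every member of {N1, N2, N3, N5, N6, N7, N8, N9, N10, N11, N12, N14} as a parent, child, or co-parent, and no others.
Parents of N4: N1; children: N5, N8, N10, N11, N12, N14; co-parents: N1, N2, N3, N5, N6, N7, N8, N9, N10, N11.
These exactly cover the given set, so the node is N4.

N4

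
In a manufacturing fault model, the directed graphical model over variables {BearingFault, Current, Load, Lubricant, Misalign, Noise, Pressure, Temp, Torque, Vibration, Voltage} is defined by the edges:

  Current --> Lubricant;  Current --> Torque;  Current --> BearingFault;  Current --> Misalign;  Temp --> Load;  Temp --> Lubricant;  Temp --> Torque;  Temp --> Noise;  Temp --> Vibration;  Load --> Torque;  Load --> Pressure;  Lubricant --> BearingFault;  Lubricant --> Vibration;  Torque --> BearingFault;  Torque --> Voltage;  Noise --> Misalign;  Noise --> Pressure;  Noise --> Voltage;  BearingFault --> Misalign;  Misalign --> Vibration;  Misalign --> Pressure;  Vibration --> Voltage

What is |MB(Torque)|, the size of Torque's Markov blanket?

8

Torque has parents Current, Load, Temp.
Torque has children BearingFault, Voltage.
Co-parents of Torque (other parents of its children):
  parents(BearingFault) \ {Torque} = {Current, Lubricant}.
  Voltage also has parents Noise, Vibration.
MB(Torque) = {BearingFault, Current, Load, Lubricant, Noise, Temp, Vibration, Voltage}, which has 8 nodes.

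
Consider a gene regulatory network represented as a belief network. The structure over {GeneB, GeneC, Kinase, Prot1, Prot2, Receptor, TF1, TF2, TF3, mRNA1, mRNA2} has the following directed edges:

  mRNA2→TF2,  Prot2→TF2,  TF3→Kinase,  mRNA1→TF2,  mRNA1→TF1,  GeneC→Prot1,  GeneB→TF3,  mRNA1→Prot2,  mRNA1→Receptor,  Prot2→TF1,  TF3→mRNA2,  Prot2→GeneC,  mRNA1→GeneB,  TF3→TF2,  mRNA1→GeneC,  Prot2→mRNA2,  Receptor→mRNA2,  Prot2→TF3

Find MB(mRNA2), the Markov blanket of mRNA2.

The Markov blanket of a node is its parents, its children, and the other parents of its children.
mRNA2 has parents Prot2, Receptor, TF3.
Ch(mRNA2) = {TF2}.
Co-parents of mRNA2 (other parents of its children):
  TF2: Prot2, TF3, mRNA1
MB(mRNA2) = {Prot2, Receptor, TF2, TF3, mRNA1}.

{Prot2, Receptor, TF2, TF3, mRNA1}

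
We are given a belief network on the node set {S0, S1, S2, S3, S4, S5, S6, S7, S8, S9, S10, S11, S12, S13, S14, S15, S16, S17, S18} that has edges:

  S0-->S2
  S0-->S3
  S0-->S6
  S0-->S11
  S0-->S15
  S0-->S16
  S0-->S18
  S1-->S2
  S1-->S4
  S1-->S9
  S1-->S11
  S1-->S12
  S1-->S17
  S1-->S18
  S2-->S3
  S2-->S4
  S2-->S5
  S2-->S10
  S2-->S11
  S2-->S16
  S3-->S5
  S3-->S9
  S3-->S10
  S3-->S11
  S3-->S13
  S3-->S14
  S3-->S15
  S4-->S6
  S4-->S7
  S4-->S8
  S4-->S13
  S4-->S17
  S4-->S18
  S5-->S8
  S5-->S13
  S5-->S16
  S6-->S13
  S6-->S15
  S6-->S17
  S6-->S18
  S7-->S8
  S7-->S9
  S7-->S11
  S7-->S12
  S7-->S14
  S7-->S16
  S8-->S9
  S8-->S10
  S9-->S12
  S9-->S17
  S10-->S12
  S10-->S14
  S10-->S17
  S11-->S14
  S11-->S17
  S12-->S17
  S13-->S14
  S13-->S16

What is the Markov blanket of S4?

{S0, S1, S2, S3, S5, S6, S7, S8, S9, S10, S11, S12, S13, S17, S18}

Recall MB(v) = parents ∪ children ∪ spouses, where spouses are the other parents of v's children.
S4's parents: S1, S2.
S4's children: S6, S7, S8, S13, S17, S18.
For each child, the remaining parents (spouses of S4):
  parents(S6) \ {S4} = {S0}.
  S7: no additional parents.
  S8's other parents are S5, S7.
  parents(S13) \ {S4} = {S3, S5, S6}.
  S17's other parents are S1, S6, S9, S10, S11, S12.
  S18 also has parents S0, S1, S6.
MB(S4) = {S0, S1, S2, S3, S5, S6, S7, S8, S9, S10, S11, S12, S13, S17, S18}.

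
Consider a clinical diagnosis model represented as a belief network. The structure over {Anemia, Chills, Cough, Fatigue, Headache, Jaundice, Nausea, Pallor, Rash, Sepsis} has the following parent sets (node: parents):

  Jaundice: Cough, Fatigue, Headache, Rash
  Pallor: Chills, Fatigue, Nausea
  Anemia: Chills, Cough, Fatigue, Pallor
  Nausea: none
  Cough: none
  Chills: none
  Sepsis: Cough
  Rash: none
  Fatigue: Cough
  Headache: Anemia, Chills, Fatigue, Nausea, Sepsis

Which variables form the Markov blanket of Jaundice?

Jaundice's parents: Cough, Fatigue, Headache, Rash.
Jaundice has no children.
With no children, Jaundice has no spouses; the co-parent set is empty.
Taking the union gives {Cough, Fatigue, Headache, Rash}.

{Cough, Fatigue, Headache, Rash}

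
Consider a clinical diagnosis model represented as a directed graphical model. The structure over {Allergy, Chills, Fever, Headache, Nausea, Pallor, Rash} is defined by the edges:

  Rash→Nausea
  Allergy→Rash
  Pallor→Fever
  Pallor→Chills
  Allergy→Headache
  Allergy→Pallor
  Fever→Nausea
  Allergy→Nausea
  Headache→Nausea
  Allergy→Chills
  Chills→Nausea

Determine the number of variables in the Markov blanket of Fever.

A node's Markov blanket = Pa ∪ Ch ∪ (parents of Ch other than the node itself).
Fever's children: Nausea.
Parents of Fever: Pallor.
Other parents of Fever's children:
  Nausea: Allergy, Chills, Headache, Rash
MB(Fever) = {Allergy, Chills, Headache, Nausea, Pallor, Rash}, which has 6 nodes.

6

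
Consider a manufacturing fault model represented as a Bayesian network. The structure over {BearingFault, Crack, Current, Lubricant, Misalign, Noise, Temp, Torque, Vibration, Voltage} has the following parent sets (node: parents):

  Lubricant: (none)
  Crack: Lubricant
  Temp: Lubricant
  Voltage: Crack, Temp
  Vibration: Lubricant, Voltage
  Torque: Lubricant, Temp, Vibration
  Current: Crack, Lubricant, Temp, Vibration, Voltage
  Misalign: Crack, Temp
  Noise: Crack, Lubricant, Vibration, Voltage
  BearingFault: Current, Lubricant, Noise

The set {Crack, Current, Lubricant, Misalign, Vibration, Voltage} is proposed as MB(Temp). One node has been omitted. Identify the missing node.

Torque

Recall MB(v) = parents ∪ children ∪ spouses, where spouses are the other parents of v's children.
Temp's parents: Lubricant.
Children of Temp: Current, Misalign, Torque, Voltage.
Other parents of Temp's children:
  Voltage's other parent is Crack.
  Torque also has parents Lubricant, Vibration.
  parents(Current) \ {Temp} = {Crack, Lubricant, Vibration, Voltage}.
  parents(Misalign) \ {Temp} = {Crack}.
MB(Temp) = {Crack, Current, Lubricant, Misalign, Torque, Vibration, Voltage}.
Comparing with the claimed set, Torque is missing.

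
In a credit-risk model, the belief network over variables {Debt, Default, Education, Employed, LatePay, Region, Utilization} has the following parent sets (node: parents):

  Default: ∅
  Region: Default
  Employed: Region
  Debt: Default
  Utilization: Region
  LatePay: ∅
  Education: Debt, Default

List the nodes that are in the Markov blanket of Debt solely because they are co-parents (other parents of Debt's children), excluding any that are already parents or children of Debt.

Children of Debt: Education.
  Education: Default
Excluding nodes already adjacent to Debt (Default, Education), the co-parent-only contribution is {}.

{}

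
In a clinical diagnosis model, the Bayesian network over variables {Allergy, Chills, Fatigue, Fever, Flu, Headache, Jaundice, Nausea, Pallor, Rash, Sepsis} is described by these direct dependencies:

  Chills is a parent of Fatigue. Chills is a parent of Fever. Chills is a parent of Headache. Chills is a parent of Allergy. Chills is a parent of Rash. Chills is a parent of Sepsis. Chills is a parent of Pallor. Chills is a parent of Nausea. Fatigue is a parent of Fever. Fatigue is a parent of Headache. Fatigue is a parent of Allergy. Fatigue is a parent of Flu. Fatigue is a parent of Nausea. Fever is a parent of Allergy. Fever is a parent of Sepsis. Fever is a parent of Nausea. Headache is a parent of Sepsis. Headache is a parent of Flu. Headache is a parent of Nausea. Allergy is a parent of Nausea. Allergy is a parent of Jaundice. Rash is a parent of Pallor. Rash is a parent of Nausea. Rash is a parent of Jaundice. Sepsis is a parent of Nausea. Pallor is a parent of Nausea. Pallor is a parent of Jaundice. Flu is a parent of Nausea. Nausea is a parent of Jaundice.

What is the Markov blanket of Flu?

{Allergy, Chills, Fatigue, Fever, Headache, Nausea, Pallor, Rash, Sepsis}

The Markov blanket of a node is its parents, its children, and the other parents of its children.
Flu has parents Fatigue, Headache.
Flu's children: Nausea.
Co-parents of Flu (other parents of its children):
  Nausea's other parents are Allergy, Chills, Fatigue, Fever, Headache, Pallor, Rash, Sepsis.
So the Markov blanket of Flu is {Allergy, Chills, Fatigue, Fever, Headache, Nausea, Pallor, Rash, Sepsis}.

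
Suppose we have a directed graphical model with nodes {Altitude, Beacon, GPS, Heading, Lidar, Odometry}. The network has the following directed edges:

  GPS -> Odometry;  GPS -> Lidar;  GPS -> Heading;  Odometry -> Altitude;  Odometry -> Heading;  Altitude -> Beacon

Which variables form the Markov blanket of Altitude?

{Beacon, Odometry}

The Markov blanket of a node is its parents, its children, and the other parents of its children.
Parents of Altitude: Odometry.
Ch(Altitude) = {Beacon}.
Parents of each child, excluding Altitude:
  Beacon: —
So the Markov blanket of Altitude is {Beacon, Odometry}.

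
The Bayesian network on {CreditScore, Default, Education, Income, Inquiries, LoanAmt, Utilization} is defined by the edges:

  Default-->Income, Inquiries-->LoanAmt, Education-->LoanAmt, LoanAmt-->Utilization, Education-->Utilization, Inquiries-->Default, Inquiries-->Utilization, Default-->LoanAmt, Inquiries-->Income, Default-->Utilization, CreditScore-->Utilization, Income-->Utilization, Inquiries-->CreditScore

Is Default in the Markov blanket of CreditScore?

Default is a co-parent of CreditScore: both are parents of Utilization.
So Default ∈ MB(CreditScore).

Yes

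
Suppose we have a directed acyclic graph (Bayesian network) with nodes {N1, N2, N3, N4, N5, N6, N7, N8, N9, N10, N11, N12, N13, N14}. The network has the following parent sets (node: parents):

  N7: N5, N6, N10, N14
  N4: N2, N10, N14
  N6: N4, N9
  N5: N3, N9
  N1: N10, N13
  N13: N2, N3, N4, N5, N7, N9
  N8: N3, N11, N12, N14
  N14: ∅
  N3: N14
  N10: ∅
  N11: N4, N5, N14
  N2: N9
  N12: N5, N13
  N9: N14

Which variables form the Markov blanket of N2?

The Markov blanket of a node is its parents, its children, and the other parents of its children.
Ch(N2) = {N4, N13}.
Parents of N2: N9.
Co-parents of N2 (other parents of its children):
  N4: N10, N14
  N13: N3, N4, N5, N7, N9
MB(N2) = {N3, N4, N5, N7, N9, N10, N13, N14}.

{N3, N4, N5, N7, N9, N10, N13, N14}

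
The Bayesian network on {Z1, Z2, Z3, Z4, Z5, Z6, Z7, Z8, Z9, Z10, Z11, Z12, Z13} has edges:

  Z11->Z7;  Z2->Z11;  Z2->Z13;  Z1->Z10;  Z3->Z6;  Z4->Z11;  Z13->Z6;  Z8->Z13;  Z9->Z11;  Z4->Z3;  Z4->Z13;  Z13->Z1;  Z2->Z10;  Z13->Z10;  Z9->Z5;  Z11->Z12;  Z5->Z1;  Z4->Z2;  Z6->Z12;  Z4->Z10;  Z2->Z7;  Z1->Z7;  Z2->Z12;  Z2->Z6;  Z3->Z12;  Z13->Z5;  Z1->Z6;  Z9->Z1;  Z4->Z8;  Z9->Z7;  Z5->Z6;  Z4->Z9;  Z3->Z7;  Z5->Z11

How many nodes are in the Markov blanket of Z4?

9

Pa(Z4) = {}.
Z4 has children Z2, Z3, Z8, Z9, Z10, Z11, Z13.
Other parents of Z4's children:
  Z3 has no other parent.
  Z8: no additional parents.
  Z2: no additional parents.
  Z13's other parents are Z2, Z8.
  Z9 has no other parent.
  parents(Z10) \ {Z4} = {Z1, Z2, Z13}.
  Z11's other parents are Z2, Z5, Z9.
MB(Z4) = {Z1, Z2, Z3, Z5, Z8, Z9, Z10, Z11, Z13}, which has 9 nodes.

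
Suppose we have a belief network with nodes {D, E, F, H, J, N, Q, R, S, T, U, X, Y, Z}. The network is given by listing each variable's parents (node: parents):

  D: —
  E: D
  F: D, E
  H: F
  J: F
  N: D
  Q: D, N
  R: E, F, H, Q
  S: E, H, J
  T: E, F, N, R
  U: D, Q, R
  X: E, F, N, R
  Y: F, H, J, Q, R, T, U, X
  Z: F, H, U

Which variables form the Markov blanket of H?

{E, F, J, Q, R, S, T, U, X, Y, Z}

The Markov blanket of a node is its parents, its children, and the other parents of its children.
H has parent F.
Ch(H) = {R, S, Y, Z}.
Co-parents of H (other parents of its children):
  R: E, F, Q
  S: E, J
  Y: F, J, Q, R, T, U, X
  Z: F, U
So the Markov blanket of H is {E, F, J, Q, R, S, T, U, X, Y, Z}.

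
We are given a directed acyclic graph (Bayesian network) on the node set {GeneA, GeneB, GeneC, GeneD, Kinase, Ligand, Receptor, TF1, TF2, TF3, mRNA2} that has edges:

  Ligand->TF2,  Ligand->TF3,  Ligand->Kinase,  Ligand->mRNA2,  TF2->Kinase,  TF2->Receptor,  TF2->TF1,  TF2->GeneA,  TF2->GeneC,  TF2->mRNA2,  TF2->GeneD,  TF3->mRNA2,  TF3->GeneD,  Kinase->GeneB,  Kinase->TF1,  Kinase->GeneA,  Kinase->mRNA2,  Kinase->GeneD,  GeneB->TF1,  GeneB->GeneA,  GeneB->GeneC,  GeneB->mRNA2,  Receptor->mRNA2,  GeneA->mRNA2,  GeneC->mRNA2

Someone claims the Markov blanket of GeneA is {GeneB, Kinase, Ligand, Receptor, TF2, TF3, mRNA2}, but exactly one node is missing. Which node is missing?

Parents of GeneA: GeneB, Kinase, TF2.
Children of GeneA: mRNA2.
For each child, the remaining parents (spouses of GeneA):
  mRNA2's other parents are GeneB, GeneC, Kinase, Ligand, Receptor, TF2, TF3.
MB(GeneA) = {GeneB, GeneC, Kinase, Ligand, Receptor, TF2, TF3, mRNA2}.
Comparing with the claimed set, GeneC is missing.

GeneC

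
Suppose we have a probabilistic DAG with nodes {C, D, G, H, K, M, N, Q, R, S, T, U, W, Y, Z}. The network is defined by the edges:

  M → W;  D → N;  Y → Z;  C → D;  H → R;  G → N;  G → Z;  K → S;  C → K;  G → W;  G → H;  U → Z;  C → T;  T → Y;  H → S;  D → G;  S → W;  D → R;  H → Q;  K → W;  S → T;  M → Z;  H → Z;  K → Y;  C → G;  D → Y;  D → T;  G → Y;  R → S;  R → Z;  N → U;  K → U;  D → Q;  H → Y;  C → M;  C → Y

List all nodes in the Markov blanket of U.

{G, H, K, M, N, R, Y, Z}

Recall MB(v) = parents ∪ children ∪ spouses, where spouses are the other parents of v's children.
Parents of U: K, N.
U has child Z.
Parents of each child, excluding U:
  parents(Z) \ {U} = {G, H, M, R, Y}.
Taking the union gives {G, H, K, M, N, R, Y, Z}.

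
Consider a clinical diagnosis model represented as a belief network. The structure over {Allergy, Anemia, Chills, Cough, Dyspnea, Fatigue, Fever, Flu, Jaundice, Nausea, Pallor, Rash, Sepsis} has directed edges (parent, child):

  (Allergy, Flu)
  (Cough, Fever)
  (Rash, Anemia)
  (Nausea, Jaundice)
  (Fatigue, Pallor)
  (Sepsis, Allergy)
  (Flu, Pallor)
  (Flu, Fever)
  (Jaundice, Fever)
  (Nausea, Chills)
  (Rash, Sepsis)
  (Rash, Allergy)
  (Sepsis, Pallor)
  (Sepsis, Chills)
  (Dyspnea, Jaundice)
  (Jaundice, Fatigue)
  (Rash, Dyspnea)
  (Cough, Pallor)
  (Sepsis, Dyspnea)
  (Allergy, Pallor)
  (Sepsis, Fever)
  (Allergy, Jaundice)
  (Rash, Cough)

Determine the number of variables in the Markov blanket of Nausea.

5

Recall MB(v) = parents ∪ children ∪ spouses, where spouses are the other parents of v's children.
Nausea's children: Chills, Jaundice.
Parents of Nausea: none.
Other parents of Nausea's children:
  Chills also has parent Sepsis.
  Jaundice's other parents are Allergy, Dyspnea.
MB(Nausea) = {Allergy, Chills, Dyspnea, Jaundice, Sepsis}, which has 5 nodes.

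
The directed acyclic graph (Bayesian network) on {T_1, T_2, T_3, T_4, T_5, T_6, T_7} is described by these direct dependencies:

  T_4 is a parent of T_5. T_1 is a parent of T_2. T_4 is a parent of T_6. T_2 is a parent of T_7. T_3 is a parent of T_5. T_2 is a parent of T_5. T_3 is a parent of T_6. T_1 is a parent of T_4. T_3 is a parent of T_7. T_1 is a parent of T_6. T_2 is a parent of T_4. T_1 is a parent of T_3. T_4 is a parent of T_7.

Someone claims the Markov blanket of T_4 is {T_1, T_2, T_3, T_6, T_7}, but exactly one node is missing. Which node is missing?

T_5

Parents of T_4: T_1, T_2.
Ch(T_4) = {T_5, T_6, T_7}.
Parents of each child, excluding T_4:
  parents(T_5) \ {T_4} = {T_2, T_3}.
  T_6 also has parents T_1, T_3.
  parents(T_7) \ {T_4} = {T_2, T_3}.
MB(T_4) = {T_1, T_2, T_3, T_5, T_6, T_7}.
Comparing with the claimed set, T_5 is missing.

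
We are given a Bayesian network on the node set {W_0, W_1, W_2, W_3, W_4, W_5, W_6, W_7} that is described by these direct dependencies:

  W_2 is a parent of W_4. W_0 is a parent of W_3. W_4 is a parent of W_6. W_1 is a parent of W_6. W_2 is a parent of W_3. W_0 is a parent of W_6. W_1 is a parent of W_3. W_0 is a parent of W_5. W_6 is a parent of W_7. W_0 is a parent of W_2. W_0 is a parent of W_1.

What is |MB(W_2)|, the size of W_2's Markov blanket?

4

A node's Markov blanket = Pa ∪ Ch ∪ (parents of Ch other than the node itself).
Pa(W_2) = {W_0}.
W_2's children: W_3, W_4.
Parents of each child, excluding W_2:
  W_3 also has parents W_0, W_1.
  W_4 has no other parent.
MB(W_2) = {W_0, W_1, W_3, W_4}, which has 4 nodes.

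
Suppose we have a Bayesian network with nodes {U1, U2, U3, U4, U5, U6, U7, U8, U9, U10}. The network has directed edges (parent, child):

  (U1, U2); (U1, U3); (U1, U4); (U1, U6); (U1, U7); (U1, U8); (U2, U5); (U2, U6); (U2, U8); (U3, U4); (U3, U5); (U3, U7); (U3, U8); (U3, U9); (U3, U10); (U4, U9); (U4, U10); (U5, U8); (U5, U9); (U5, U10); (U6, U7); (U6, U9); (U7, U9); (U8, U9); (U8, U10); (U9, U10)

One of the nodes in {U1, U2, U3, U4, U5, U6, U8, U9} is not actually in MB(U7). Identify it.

U2

The Markov blanket of a node is its parents, its children, and the other parents of its children.
Pa(U7) = {U1, U3, U6}.
Ch(U7) = {U9}.
Co-parents of U7 (other parents of its children):
  U9: U3, U4, U5, U6, U8
MB(U7) = {U1, U3, U4, U5, U6, U8, U9}.
U2 is neither a parent, child, nor co-parent of U7, so it does not belong.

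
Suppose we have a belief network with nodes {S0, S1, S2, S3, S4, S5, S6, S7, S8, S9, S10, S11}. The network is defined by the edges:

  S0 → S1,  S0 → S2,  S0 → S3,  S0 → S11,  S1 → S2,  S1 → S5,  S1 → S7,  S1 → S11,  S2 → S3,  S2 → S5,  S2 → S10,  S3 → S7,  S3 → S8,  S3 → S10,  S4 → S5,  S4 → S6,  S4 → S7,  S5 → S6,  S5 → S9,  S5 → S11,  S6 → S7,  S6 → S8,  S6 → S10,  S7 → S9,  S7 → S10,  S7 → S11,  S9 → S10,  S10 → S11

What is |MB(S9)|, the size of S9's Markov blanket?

6

Recall MB(v) = parents ∪ children ∪ spouses, where spouses are the other parents of v's children.
S9's parents: S5, S7.
S9 has child S10.
Other parents of S9's children:
  S10 also has parents S2, S3, S6, S7.
MB(S9) = {S2, S3, S5, S6, S7, S10}, which has 6 nodes.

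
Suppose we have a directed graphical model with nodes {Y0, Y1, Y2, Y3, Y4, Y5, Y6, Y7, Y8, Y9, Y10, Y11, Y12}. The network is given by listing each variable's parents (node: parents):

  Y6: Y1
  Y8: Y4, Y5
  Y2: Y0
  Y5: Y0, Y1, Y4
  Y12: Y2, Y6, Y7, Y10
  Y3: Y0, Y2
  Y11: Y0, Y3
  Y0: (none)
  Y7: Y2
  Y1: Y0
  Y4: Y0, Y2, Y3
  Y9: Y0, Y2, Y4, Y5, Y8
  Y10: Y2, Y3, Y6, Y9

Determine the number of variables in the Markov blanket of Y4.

Y4's parents: Y0, Y2, Y3.
Y4 has children Y5, Y8, Y9.
Co-parents of Y4 (other parents of its children):
  parents(Y5) \ {Y4} = {Y0, Y1}.
  Y8's other parent is Y5.
  Y9 also has parents Y0, Y2, Y5, Y8.
MB(Y4) = {Y0, Y1, Y2, Y3, Y5, Y8, Y9}, which has 7 nodes.

7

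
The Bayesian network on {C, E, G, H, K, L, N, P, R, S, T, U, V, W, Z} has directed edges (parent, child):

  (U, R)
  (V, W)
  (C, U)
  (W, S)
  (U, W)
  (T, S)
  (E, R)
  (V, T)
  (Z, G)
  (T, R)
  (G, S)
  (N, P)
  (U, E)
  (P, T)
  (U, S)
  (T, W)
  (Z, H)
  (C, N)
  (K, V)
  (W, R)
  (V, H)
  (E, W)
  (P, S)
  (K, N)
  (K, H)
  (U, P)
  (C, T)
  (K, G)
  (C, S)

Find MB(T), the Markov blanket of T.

T has parents C, P, V.
T has children R, S, W.
For each child, the remaining parents (spouses of T):
  W's other parents are E, U, V.
  parents(R) \ {T} = {E, U, W}.
  parents(S) \ {T} = {C, G, P, U, W}.
MB(T) = {C, E, G, P, R, S, U, V, W}.

{C, E, G, P, R, S, U, V, W}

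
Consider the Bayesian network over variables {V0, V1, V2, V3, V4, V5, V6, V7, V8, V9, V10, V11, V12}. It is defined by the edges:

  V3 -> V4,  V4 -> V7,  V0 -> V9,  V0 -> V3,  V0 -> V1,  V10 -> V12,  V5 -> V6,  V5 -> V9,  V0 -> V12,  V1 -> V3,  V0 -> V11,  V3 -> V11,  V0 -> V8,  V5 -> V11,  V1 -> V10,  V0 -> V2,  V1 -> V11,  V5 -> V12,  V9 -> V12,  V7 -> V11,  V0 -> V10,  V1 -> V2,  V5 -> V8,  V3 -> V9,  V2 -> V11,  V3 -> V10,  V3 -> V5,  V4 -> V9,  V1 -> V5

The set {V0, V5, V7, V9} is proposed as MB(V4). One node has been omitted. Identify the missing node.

V3

Parents of V4: V3.
V4 has children V7, V9.
Parents of each child, excluding V4:
  V7: no additional parents.
  V9's other parents are V0, V3, V5.
MB(V4) = {V0, V3, V5, V7, V9}.
Comparing with the claimed set, V3 is missing.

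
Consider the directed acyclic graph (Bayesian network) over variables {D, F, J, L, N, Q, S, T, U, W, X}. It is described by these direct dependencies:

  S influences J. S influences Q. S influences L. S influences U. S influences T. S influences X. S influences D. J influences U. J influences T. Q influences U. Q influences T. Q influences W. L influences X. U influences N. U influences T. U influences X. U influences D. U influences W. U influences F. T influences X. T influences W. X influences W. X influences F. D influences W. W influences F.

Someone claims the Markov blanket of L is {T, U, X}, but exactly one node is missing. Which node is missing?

Children of L: X.
L's parents: S.
Co-parents of L (other parents of its children):
  X's other parents are S, T, U.
MB(L) = {S, T, U, X}.
Comparing with the claimed set, S is missing.

S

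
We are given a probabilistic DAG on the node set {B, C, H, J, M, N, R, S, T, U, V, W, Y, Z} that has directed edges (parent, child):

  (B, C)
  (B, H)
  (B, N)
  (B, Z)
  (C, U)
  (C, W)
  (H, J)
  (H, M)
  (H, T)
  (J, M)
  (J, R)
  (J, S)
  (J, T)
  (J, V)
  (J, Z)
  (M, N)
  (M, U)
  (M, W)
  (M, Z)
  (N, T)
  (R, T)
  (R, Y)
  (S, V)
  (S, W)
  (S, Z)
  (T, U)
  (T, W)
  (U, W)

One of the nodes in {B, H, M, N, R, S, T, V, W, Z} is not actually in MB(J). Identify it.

W

A node's Markov blanket = Pa ∪ Ch ∪ (parents of Ch other than the node itself).
J's children: M, R, S, T, V, Z.
Pa(J) = {H}.
For each child, the remaining parents (spouses of J):
  M: H
  R: —
  S: —
  T: H, N, R
  V: S
  Z: B, M, S
MB(J) = {B, H, M, N, R, S, T, V, Z}.
W is neither a parent, child, nor co-parent of J, so it does not belong.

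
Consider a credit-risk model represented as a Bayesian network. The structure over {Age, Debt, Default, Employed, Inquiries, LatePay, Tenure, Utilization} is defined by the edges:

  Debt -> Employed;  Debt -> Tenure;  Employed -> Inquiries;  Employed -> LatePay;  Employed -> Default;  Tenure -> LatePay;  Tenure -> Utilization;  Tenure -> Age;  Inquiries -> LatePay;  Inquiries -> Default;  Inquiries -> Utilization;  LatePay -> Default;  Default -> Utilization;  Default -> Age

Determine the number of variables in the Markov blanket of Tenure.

7

Recall MB(v) = parents ∪ children ∪ spouses, where spouses are the other parents of v's children.
Children of Tenure: Age, LatePay, Utilization.
Tenure's parents: Debt.
For each child, the remaining parents (spouses of Tenure):
  LatePay also has parents Employed, Inquiries.
  parents(Utilization) \ {Tenure} = {Default, Inquiries}.
  Age's other parent is Default.
MB(Tenure) = {Age, Debt, Default, Employed, Inquiries, LatePay, Utilization}, which has 7 nodes.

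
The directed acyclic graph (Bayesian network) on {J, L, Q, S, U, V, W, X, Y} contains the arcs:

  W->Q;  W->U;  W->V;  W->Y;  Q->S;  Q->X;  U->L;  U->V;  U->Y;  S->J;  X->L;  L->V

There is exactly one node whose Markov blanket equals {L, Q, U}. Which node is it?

X

The target node must have every member of {L, Q, U} as a parent, child, or co-parent, and no others.
Parents of X: Q; children: L; co-parents: U.
These exactly cover the given set, so the node is X.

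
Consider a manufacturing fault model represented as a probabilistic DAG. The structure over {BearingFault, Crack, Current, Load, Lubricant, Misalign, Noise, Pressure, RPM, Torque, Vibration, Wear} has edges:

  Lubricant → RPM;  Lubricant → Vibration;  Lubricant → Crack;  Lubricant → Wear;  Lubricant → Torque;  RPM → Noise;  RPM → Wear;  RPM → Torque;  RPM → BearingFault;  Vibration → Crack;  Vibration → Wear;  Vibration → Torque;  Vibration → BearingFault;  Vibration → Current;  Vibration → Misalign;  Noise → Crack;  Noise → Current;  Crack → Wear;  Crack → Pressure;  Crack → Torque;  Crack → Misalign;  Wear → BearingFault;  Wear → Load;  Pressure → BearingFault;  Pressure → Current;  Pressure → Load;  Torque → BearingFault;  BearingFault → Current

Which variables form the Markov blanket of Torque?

{BearingFault, Crack, Lubricant, Pressure, RPM, Vibration, Wear}

Parents of Torque: Crack, Lubricant, RPM, Vibration.
Ch(Torque) = {BearingFault}.
Co-parents of Torque (other parents of its children):
  BearingFault: Pressure, RPM, Vibration, Wear
So the Markov blanket of Torque is {BearingFault, Crack, Lubricant, Pressure, RPM, Vibration, Wear}.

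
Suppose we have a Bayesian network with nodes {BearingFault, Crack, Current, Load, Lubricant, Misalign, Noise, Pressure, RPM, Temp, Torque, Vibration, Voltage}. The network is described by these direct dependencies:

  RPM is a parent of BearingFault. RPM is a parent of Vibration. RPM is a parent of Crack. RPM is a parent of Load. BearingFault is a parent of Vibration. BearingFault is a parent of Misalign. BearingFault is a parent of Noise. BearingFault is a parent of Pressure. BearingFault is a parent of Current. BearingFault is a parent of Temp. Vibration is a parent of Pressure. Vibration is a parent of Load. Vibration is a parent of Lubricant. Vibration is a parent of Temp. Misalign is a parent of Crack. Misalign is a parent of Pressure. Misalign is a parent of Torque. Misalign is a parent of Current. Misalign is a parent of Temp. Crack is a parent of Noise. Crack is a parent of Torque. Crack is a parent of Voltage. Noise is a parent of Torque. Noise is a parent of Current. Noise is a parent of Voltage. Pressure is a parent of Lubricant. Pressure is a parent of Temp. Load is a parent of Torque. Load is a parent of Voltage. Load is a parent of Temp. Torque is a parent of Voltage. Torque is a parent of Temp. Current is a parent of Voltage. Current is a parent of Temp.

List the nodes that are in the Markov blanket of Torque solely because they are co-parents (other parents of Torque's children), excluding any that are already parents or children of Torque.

{BearingFault, Current, Pressure, Vibration}

Children of Torque: Temp, Voltage.
  Voltage: Crack, Current, Load, Noise
  Temp: BearingFault, Current, Load, Misalign, Pressure, Vibration
Excluding nodes already adjacent to Torque (Crack, Load, Misalign, Noise, Temp, Voltage), the co-parent-only contribution is {BearingFault, Current, Pressure, Vibration}.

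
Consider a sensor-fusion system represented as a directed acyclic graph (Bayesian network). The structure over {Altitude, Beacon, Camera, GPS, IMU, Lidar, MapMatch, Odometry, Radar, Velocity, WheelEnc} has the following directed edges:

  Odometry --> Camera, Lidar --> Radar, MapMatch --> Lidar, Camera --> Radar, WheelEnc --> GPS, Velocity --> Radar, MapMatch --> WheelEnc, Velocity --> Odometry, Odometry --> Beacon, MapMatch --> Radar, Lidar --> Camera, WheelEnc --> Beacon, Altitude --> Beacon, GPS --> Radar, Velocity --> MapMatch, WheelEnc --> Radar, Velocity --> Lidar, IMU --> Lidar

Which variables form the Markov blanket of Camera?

{GPS, Lidar, MapMatch, Odometry, Radar, Velocity, WheelEnc}

A node's Markov blanket = Pa ∪ Ch ∪ (parents of Ch other than the node itself).
Camera's parents: Lidar, Odometry.
Children of Camera: Radar.
Co-parents of Camera (other parents of its children):
  Radar's other parents are GPS, Lidar, MapMatch, Velocity, WheelEnc.
So the Markov blanket of Camera is {GPS, Lidar, MapMatch, Odometry, Radar, Velocity, WheelEnc}.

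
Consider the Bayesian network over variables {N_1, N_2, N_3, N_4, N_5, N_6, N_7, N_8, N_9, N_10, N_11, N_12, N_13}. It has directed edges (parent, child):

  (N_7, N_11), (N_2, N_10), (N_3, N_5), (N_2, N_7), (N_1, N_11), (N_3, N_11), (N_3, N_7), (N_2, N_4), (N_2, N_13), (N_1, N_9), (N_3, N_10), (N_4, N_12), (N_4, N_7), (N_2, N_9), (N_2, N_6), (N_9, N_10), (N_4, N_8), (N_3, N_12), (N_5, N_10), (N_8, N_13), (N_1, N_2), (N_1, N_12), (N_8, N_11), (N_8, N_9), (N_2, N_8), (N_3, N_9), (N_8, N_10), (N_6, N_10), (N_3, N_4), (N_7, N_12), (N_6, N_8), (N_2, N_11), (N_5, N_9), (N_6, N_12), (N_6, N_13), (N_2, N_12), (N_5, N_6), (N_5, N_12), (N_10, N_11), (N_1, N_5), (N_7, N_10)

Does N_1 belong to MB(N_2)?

N_1 is a parent of N_2.
So N_1 ∈ MB(N_2).

Yes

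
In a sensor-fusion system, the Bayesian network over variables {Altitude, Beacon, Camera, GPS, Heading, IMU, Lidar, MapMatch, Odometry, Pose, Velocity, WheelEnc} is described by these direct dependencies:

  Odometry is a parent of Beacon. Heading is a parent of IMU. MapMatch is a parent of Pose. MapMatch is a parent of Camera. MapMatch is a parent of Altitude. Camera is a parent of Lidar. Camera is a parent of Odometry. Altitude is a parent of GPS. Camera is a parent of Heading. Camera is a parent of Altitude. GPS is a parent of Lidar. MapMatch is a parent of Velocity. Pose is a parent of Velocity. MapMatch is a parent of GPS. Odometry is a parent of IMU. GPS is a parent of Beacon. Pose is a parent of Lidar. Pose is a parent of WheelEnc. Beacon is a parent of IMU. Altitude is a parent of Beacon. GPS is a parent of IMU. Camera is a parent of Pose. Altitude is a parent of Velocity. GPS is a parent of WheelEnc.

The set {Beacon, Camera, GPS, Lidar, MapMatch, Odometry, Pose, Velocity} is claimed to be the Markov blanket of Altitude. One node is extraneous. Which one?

Altitude has children Beacon, GPS, Velocity.
Parents of Altitude: Camera, MapMatch.
For each child, the remaining parents (spouses of Altitude):
  GPS: MapMatch
  Velocity: MapMatch, Pose
  Beacon: GPS, Odometry
MB(Altitude) = {Beacon, Camera, GPS, MapMatch, Odometry, Pose, Velocity}.
Lidar is neither a parent, child, nor co-parent of Altitude, so it does not belong.

Lidar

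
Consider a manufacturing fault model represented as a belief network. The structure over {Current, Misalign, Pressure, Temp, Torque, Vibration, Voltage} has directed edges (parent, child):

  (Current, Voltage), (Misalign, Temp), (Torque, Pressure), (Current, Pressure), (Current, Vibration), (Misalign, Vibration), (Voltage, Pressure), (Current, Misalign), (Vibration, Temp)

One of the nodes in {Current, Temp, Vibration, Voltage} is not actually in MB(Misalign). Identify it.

Voltage

Ch(Misalign) = {Temp, Vibration}.
Misalign's parents: Current.
Other parents of Misalign's children:
  Vibration: Current
  Temp: Vibration
MB(Misalign) = {Current, Temp, Vibration}.
Voltage is neither a parent, child, nor co-parent of Misalign, so it does not belong.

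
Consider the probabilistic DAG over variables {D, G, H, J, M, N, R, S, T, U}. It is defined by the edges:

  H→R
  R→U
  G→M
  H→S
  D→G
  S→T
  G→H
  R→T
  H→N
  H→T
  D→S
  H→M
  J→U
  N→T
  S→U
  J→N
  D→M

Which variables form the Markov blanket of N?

{H, J, R, S, T}

By definition, MB(N) is built from N's parents, N's children, and the co-parents of N.
Parents of N: H, J.
N's children: T.
Other parents of N's children:
  T also has parents H, R, S.
Union: {H, J} ∪ {T} ∪ {H, R, S} = {H, J, R, S, T}.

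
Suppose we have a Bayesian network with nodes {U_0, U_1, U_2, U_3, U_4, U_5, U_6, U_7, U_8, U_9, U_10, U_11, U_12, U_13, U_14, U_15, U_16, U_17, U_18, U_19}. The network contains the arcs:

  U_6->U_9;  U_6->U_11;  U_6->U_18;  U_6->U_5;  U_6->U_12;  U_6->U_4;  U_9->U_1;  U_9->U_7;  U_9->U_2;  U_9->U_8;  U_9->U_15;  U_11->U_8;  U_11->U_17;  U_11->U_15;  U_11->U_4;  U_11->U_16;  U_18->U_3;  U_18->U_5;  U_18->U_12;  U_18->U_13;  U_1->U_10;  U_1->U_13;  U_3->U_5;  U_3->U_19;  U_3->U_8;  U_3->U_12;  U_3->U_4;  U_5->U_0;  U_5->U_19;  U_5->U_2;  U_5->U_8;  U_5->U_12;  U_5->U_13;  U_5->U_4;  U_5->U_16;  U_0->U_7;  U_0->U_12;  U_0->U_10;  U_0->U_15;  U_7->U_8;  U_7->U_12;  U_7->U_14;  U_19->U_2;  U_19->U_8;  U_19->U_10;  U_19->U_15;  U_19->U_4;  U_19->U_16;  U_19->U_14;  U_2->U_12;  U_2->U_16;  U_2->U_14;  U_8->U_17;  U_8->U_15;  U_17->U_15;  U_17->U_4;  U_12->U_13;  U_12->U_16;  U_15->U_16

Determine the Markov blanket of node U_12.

A node's Markov blanket = Pa ∪ Ch ∪ (parents of Ch other than the node itself).
U_12 has children U_13, U_16.
U_12's parents: U_0, U_2, U_3, U_5, U_6, U_7, U_18.
Other parents of U_12's children:
  U_13's other parents are U_1, U_5, U_18.
  U_16 also has parents U_2, U_5, U_11, U_15, U_19.
So the Markov blanket of U_12 is {U_0, U_1, U_2, U_3, U_5, U_6, U_7, U_11, U_13, U_15, U_16, U_18, U_19}.

{U_0, U_1, U_2, U_3, U_5, U_6, U_7, U_11, U_13, U_15, U_16, U_18, U_19}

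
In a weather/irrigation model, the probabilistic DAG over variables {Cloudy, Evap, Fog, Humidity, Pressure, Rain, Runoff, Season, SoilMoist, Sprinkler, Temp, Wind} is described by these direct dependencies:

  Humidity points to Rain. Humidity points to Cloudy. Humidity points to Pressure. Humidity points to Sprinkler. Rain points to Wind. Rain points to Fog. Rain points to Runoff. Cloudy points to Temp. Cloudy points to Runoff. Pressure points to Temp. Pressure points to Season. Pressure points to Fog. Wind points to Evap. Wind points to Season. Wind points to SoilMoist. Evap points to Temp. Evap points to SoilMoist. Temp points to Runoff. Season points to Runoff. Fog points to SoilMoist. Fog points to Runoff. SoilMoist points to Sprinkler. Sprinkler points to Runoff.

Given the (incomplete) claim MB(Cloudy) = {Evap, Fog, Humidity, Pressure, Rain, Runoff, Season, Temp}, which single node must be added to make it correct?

Sprinkler

Cloudy's parents: Humidity.
Ch(Cloudy) = {Runoff, Temp}.
Other parents of Cloudy's children:
  Temp also has parents Evap, Pressure.
  Runoff's other parents are Fog, Rain, Season, Sprinkler, Temp.
MB(Cloudy) = {Evap, Fog, Humidity, Pressure, Rain, Runoff, Season, Sprinkler, Temp}.
Comparing with the claimed set, Sprinkler is missing.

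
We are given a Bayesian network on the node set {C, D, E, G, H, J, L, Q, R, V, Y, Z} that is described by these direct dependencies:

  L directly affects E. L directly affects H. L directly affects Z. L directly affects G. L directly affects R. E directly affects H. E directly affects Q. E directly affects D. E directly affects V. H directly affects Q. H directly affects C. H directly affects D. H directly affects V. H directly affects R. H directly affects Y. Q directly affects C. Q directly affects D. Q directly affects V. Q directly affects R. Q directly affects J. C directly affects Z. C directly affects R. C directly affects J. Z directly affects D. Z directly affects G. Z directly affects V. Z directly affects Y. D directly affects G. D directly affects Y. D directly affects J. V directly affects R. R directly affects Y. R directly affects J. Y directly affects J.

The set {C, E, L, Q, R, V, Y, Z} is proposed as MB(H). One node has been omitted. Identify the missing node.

D

Recall MB(v) = parents ∪ children ∪ spouses, where spouses are the other parents of v's children.
Parents of H: E, L.
Ch(H) = {C, D, Q, R, V, Y}.
Parents of each child, excluding H:
  Q: E
  C: Q
  D: E, Q, Z
  V: E, Q, Z
  R: C, L, Q, V
  Y: D, R, Z
MB(H) = {C, D, E, L, Q, R, V, Y, Z}.
Comparing with the claimed set, D is missing.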